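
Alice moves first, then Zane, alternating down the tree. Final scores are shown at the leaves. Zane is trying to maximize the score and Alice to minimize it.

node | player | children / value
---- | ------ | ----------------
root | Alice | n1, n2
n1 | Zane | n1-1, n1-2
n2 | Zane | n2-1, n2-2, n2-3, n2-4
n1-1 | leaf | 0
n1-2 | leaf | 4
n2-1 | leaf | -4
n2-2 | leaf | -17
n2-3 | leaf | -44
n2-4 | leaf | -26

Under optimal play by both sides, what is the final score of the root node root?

-4

n1 (Zane): max(0, 4) = 4
n2 (Zane): max(-4, -17, -44, -26) = -4
root (Alice): min(4, -4) = -4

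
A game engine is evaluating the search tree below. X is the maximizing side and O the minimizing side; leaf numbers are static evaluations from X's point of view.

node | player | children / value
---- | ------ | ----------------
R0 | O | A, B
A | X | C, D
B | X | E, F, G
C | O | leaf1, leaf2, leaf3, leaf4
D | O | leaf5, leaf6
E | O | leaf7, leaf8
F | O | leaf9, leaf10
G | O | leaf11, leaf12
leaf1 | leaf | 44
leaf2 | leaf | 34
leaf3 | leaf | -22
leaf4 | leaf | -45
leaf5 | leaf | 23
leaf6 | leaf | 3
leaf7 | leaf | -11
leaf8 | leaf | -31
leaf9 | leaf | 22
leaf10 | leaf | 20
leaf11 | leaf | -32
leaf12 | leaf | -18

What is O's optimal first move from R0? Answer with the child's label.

C (O): min(44, 34, -22, -45) = -45
D (O): min(23, 3) = 3
A (X): max(-45, 3) = 3
E (O): min(-11, -31) = -31
F (O): min(22, 20) = 20
G (O): min(-32, -18) = -32
B (X): max(-31, 20, -32) = 20
R0 (O): min(3, 20) = 3
O at R0 wants the lowest of {A=3, B=20}, so chooses A.

A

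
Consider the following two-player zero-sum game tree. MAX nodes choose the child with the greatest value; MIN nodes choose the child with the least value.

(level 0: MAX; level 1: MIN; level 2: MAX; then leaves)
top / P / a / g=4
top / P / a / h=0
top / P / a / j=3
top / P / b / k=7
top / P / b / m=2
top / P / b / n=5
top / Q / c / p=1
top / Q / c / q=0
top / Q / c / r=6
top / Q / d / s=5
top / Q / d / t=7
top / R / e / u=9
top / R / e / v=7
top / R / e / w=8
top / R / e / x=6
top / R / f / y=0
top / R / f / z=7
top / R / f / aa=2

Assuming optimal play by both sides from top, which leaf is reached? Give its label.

a (MAX): max(4, 0, 3) = 4
b (MAX): max(7, 2, 5) = 7
P (MIN): min(4, 7) = 4
c (MAX): max(1, 0, 6) = 6
d (MAX): max(5, 7) = 7
Q (MIN): min(6, 7) = 6
e (MAX): max(9, 7, 8, 6) = 9
f (MAX): max(0, 7, 2) = 7
R (MIN): min(9, 7) = 7
top (MAX): max(4, 6, 7) = 7
At top, MAX picks R (highest: 7).
At R, MIN picks f (lowest: 7).
At f, MAX picks z (highest: 7).
Terminal value 7.

z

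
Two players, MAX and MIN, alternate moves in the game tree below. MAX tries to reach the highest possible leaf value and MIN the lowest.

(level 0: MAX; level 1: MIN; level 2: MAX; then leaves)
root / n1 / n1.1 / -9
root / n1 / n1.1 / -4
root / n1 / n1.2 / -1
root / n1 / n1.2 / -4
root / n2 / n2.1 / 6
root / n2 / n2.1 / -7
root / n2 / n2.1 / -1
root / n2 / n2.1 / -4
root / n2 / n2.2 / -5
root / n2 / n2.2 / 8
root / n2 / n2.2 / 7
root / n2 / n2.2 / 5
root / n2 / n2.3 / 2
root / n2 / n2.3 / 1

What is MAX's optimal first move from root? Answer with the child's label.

n1.1 (MAX): max(-9, -4) = -4
n1.2 (MAX): max(-1, -4) = -1
n1 (MIN): min(-4, -1) = -4
n2.1 (MAX): max(6, -7, -1, -4) = 6
n2.2 (MAX): max(-5, 8, 7, 5) = 8
n2.3 (MAX): max(2, 1) = 2
n2 (MIN): min(6, 8, 2) = 2
root (MAX): max(-4, 2) = 2
MAX at root wants the highest of {n1=-4, n2=2}, so chooses n2.

n2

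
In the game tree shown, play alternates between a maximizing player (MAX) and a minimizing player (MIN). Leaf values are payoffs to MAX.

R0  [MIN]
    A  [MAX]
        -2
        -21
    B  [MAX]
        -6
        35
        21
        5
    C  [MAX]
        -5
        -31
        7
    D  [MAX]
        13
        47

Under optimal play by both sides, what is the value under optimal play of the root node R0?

A (MAX): max(-2, -21) = -2
B (MAX): max(-6, 35, 21, 5) = 35
C (MAX): max(-5, -31, 7) = 7
D (MAX): max(13, 47) = 47
R0 (MIN): min(-2, 35, 7, 47) = -2

-2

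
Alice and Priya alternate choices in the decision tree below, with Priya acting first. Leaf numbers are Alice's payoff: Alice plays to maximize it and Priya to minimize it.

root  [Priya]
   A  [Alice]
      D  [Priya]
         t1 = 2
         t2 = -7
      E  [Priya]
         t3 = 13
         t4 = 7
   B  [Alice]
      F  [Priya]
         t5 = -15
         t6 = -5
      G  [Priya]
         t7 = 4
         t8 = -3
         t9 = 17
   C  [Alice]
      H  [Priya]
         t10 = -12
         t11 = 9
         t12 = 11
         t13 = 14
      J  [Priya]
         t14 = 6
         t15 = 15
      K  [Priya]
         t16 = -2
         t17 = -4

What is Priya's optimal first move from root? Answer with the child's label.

B

D (Priya): min(2, -7) = -7
E (Priya): min(13, 7) = 7
A (Alice): max(-7, 7) = 7
F (Priya): min(-15, -5) = -15
G (Priya): min(4, -3, 17) = -3
B (Alice): max(-15, -3) = -3
H (Priya): min(-12, 9, 11, 14) = -12
J (Priya): min(6, 15) = 6
K (Priya): min(-2, -4) = -4
C (Alice): max(-12, 6, -4) = 6
root (Priya): min(7, -3, 6) = -3
Priya at root wants the lowest of {A=7, B=-3, C=6}, so chooses B.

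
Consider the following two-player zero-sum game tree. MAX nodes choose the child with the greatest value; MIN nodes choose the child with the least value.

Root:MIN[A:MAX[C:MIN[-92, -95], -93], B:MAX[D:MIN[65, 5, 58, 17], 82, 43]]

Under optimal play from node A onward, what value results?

-93

C (MIN): min(-92, -95) = -95
A (MAX): max(-95, -93) = -93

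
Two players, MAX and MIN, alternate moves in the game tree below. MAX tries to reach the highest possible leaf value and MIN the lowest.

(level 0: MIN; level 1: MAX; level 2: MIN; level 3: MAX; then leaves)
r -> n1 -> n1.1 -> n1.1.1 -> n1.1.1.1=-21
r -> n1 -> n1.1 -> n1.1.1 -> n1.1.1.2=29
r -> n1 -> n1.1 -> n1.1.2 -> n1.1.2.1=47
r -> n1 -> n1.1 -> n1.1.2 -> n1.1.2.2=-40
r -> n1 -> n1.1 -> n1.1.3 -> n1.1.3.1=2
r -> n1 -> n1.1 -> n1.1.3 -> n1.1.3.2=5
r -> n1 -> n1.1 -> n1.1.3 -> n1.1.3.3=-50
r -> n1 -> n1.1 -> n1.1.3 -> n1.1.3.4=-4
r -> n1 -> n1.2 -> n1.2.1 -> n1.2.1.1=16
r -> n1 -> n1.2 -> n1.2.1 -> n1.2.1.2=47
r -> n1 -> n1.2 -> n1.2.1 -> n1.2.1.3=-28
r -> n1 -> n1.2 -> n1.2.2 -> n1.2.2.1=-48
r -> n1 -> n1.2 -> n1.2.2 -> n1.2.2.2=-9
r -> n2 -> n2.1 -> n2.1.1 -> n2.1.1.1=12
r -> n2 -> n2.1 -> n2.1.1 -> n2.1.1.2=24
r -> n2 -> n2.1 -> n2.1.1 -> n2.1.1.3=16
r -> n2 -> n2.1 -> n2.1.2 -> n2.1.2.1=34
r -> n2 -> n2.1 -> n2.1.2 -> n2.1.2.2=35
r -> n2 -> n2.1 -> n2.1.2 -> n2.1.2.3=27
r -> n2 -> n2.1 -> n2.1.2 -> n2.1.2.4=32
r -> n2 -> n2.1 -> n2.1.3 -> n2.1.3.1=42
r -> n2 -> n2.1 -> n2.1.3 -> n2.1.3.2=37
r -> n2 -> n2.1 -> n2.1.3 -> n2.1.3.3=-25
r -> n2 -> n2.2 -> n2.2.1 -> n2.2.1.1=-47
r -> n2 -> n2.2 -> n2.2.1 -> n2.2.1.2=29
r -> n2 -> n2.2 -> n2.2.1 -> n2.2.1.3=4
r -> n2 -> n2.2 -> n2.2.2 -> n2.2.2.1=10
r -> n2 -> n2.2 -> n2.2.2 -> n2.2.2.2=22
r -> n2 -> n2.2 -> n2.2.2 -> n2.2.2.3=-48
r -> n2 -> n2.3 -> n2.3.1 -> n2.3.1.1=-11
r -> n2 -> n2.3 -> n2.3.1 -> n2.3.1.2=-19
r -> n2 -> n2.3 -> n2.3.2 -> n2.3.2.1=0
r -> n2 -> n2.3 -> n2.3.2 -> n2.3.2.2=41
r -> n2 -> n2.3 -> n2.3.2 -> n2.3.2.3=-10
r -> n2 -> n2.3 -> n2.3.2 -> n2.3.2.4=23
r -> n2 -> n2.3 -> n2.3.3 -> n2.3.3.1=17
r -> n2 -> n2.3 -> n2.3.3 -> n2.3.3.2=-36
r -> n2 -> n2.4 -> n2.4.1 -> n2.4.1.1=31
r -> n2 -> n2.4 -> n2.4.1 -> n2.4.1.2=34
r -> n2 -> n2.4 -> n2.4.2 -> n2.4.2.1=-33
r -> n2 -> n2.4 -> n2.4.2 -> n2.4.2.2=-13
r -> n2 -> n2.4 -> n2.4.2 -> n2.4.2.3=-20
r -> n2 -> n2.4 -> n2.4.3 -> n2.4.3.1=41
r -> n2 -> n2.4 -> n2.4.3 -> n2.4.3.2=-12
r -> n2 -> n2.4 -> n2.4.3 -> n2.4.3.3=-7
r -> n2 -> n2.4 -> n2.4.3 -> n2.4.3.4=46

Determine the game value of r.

5

n1.1.1 (MAX): max(-21, 29) = 29
n1.1.2 (MAX): max(47, -40) = 47
n1.1.3 (MAX): max(2, 5, -50, -4) = 5
n1.1 (MIN): min(29, 47, 5) = 5
n1.2.1 (MAX): max(16, 47, -28) = 47
n1.2.2 (MAX): max(-48, -9) = -9
n1.2 (MIN): min(47, -9) = -9
n1 (MAX): max(5, -9) = 5
n2.1.1 (MAX): max(12, 24, 16) = 24
n2.1.2 (MAX): max(34, 35, 27, 32) = 35
n2.1.3 (MAX): max(42, 37, -25) = 42
n2.1 (MIN): min(24, 35, 42) = 24
n2.2.1 (MAX): max(-47, 29, 4) = 29
n2.2.2 (MAX): max(10, 22, -48) = 22
n2.2 (MIN): min(29, 22) = 22
n2.3.1 (MAX): max(-11, -19) = -11
n2.3.2 (MAX): max(0, 41, -10, 23) = 41
n2.3.3 (MAX): max(17, -36) = 17
n2.3 (MIN): min(-11, 41, 17) = -11
n2.4.1 (MAX): max(31, 34) = 34
n2.4.2 (MAX): max(-33, -13, -20) = -13
n2.4.3 (MAX): max(41, -12, -7, 46) = 46
n2.4 (MIN): min(34, -13, 46) = -13
n2 (MAX): max(24, 22, -11, -13) = 24
r (MIN): min(5, 24) = 5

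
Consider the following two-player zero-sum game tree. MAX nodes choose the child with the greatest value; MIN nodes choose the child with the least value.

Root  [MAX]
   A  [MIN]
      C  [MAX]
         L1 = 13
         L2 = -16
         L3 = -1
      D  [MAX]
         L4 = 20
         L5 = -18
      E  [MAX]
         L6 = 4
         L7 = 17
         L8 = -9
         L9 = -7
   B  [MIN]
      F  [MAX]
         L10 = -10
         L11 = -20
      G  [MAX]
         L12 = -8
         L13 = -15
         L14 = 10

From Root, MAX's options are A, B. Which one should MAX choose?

A

C (MAX): max(13, -16, -1) = 13
D (MAX): max(20, -18) = 20
E (MAX): max(4, 17, -9, -7) = 17
A (MIN): min(13, 20, 17) = 13
F (MAX): max(-10, -20) = -10
G (MAX): max(-8, -15, 10) = 10
B (MIN): min(-10, 10) = -10
Root (MAX): max(13, -10) = 13
MAX at Root wants the highest of {A=13, B=-10}, so chooses A.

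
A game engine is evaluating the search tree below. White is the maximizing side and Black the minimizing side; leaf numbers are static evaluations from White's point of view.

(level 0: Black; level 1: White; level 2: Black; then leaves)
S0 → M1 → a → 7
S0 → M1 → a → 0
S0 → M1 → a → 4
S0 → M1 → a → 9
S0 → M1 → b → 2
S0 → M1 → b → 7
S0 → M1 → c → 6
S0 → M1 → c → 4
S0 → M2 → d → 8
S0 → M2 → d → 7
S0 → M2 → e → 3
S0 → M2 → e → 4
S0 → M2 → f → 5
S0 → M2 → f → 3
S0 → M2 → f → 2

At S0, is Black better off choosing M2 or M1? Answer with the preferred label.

M1

d (Black): min(8, 7) = 7
e (Black): min(3, 4) = 3
f (Black): min(5, 3, 2) = 2
M2 (White): max(7, 3, 2) = 7
a (Black): min(7, 0, 4, 9) = 0
b (Black): min(2, 7) = 2
c (Black): min(6, 4) = 4
M1 (White): max(0, 2, 4) = 4
Black prefers the lower value; M2=7, M1=4. M1 is better since 4 < 7.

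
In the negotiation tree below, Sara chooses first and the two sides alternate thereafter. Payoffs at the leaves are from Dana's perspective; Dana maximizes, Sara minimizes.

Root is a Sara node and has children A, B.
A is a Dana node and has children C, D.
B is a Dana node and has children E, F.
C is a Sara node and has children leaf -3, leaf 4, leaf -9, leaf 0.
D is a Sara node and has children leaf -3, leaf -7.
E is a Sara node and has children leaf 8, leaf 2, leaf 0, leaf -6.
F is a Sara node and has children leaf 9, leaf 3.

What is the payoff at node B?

E (Sara): min(8, 2, 0, -6) = -6
F (Sara): min(9, 3) = 3
B (Dana): max(-6, 3) = 3

3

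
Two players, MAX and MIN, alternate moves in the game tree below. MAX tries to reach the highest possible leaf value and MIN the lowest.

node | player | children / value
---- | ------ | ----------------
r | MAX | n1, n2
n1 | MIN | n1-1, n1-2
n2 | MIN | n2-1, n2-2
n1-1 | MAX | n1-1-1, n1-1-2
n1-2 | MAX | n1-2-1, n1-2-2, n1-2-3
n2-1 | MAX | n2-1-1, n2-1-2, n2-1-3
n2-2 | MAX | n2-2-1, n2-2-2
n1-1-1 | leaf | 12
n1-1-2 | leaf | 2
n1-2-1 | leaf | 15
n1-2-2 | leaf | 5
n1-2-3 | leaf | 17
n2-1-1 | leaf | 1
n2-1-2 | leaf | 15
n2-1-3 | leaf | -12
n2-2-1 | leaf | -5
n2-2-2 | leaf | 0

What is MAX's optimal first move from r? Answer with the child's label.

n1

n1-1 (MAX): max(12, 2) = 12
n1-2 (MAX): max(15, 5, 17) = 17
n1 (MIN): min(12, 17) = 12
n2-1 (MAX): max(1, 15, -12) = 15
n2-2 (MAX): max(-5, 0) = 0
n2 (MIN): min(15, 0) = 0
r (MAX): max(12, 0) = 12
MAX at r wants the highest of {n1=12, n2=0}, so chooses n1.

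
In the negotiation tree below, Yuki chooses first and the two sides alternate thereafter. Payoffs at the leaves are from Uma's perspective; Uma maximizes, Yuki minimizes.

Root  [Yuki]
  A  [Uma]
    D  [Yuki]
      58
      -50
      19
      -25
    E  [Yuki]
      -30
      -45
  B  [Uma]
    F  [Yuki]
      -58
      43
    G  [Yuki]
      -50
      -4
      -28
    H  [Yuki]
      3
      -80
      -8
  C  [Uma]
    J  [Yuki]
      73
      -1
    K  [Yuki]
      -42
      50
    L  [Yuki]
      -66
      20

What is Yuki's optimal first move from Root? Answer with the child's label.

D (Yuki): min(58, -50, 19, -25) = -50
E (Yuki): min(-30, -45) = -45
A (Uma): max(-50, -45) = -45
F (Yuki): min(-58, 43) = -58
G (Yuki): min(-50, -4, -28) = -50
H (Yuki): min(3, -80, -8) = -80
B (Uma): max(-58, -50, -80) = -50
J (Yuki): min(73, -1) = -1
K (Yuki): min(-42, 50) = -42
L (Yuki): min(-66, 20) = -66
C (Uma): max(-1, -42, -66) = -1
Root (Yuki): min(-45, -50, -1) = -50
Yuki at Root wants the lowest of {A=-45, B=-50, C=-1}, so chooses B.

B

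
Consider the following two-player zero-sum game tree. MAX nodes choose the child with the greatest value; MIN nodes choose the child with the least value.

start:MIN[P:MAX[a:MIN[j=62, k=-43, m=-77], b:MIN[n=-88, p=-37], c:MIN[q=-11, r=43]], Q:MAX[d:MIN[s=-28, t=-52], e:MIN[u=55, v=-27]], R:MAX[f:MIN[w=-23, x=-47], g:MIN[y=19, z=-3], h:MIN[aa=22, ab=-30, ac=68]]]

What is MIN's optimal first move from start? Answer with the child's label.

Q

a (MIN): min(62, -43, -77) = -77
b (MIN): min(-88, -37) = -88
c (MIN): min(-11, 43) = -11
P (MAX): max(-77, -88, -11) = -11
d (MIN): min(-28, -52) = -52
e (MIN): min(55, -27) = -27
Q (MAX): max(-52, -27) = -27
f (MIN): min(-23, -47) = -47
g (MIN): min(19, -3) = -3
h (MIN): min(22, -30, 68) = -30
R (MAX): max(-47, -3, -30) = -3
start (MIN): min(-11, -27, -3) = -27
MIN at start wants the lowest of {P=-11, Q=-27, R=-3}, so chooses Q.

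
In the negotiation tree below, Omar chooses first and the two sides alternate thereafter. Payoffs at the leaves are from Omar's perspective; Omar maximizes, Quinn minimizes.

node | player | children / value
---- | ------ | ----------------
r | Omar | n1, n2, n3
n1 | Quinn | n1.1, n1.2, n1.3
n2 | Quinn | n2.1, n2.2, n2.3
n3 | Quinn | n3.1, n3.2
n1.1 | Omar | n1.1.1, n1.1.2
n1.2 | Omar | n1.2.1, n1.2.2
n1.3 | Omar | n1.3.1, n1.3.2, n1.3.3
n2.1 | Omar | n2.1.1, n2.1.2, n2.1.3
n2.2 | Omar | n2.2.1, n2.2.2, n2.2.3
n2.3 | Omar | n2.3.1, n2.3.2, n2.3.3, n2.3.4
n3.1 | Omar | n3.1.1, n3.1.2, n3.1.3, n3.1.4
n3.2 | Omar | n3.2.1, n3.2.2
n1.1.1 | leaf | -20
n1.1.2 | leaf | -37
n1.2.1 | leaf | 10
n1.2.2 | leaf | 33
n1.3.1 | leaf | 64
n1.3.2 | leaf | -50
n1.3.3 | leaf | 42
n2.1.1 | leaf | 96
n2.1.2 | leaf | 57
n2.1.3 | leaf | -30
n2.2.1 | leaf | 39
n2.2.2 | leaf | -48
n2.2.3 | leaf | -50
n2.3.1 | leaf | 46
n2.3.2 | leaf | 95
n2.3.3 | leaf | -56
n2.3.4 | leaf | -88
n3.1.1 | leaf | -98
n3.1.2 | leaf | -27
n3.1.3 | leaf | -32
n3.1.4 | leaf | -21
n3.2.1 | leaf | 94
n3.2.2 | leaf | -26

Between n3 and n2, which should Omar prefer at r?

n2

n3.1 (Omar): max(-98, -27, -32, -21) = -21
n3.2 (Omar): max(94, -26) = 94
n3 (Quinn): min(-21, 94) = -21
n2.1 (Omar): max(96, 57, -30) = 96
n2.2 (Omar): max(39, -48, -50) = 39
n2.3 (Omar): max(46, 95, -56, -88) = 95
n2 (Quinn): min(96, 39, 95) = 39
Omar prefers the higher value; n3=-21, n2=39. n2 is better since 39 > -21.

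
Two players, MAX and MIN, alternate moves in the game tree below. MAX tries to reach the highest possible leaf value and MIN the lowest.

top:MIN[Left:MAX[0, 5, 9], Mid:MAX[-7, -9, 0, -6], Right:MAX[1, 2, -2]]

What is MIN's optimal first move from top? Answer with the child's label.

Left (MAX): max(0, 5, 9) = 9
Mid (MAX): max(-7, -9, 0, -6) = 0
Right (MAX): max(1, 2, -2) = 2
top (MIN): min(9, 0, 2) = 0
MIN at top wants the lowest of {Left=9, Mid=0, Right=2}, so chooses Mid.

Mid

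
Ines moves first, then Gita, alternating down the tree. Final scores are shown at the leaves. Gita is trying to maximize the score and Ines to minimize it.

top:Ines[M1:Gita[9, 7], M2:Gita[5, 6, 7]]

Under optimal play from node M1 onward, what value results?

9

M1 (Gita): max(9, 7) = 9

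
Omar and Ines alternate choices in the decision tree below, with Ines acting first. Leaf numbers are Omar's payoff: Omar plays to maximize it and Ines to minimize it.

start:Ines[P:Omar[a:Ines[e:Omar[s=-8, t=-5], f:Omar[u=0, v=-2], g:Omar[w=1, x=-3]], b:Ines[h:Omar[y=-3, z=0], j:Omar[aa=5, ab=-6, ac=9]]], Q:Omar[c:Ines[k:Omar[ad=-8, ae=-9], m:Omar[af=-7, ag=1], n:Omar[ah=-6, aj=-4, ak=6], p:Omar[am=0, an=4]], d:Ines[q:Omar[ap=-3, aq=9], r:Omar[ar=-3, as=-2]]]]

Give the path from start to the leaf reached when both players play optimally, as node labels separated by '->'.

e (Omar): max(-8, -5) = -5
f (Omar): max(0, -2) = 0
g (Omar): max(1, -3) = 1
a (Ines): min(-5, 0, 1) = -5
h (Omar): max(-3, 0) = 0
j (Omar): max(5, -6, 9) = 9
b (Ines): min(0, 9) = 0
P (Omar): max(-5, 0) = 0
k (Omar): max(-8, -9) = -8
m (Omar): max(-7, 1) = 1
n (Omar): max(-6, -4, 6) = 6
p (Omar): max(0, 4) = 4
c (Ines): min(-8, 1, 6, 4) = -8
q (Omar): max(-3, 9) = 9
r (Omar): max(-3, -2) = -2
d (Ines): min(9, -2) = -2
Q (Omar): max(-8, -2) = -2
start (Ines): min(0, -2) = -2
At start, Ines picks Q (lowest: -2).
At Q, Omar picks d (highest: -2).
At d, Ines picks r (lowest: -2).
At r, Omar picks as (highest: -2).
Terminal value -2.

start -> Q -> d -> r -> as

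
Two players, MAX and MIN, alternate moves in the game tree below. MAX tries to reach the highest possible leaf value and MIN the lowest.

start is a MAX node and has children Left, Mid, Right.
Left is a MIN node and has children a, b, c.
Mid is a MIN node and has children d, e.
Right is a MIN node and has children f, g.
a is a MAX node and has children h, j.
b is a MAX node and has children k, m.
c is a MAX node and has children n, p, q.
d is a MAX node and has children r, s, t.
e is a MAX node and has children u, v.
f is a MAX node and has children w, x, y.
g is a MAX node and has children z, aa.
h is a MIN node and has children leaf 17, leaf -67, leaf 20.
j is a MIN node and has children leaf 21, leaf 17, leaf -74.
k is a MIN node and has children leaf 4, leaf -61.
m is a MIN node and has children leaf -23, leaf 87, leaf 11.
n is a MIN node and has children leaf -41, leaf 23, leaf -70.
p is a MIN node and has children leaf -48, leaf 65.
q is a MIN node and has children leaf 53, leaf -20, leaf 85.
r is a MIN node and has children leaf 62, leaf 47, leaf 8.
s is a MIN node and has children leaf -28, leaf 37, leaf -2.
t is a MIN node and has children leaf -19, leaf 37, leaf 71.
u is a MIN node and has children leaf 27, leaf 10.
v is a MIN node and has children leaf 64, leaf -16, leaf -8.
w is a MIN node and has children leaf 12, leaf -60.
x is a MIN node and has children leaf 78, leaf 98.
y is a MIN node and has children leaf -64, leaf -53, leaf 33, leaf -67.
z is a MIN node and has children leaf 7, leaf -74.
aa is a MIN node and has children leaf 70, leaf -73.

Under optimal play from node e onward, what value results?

10

u (MIN): min(27, 10) = 10
v (MIN): min(64, -16, -8) = -16
e (MAX): max(10, -16) = 10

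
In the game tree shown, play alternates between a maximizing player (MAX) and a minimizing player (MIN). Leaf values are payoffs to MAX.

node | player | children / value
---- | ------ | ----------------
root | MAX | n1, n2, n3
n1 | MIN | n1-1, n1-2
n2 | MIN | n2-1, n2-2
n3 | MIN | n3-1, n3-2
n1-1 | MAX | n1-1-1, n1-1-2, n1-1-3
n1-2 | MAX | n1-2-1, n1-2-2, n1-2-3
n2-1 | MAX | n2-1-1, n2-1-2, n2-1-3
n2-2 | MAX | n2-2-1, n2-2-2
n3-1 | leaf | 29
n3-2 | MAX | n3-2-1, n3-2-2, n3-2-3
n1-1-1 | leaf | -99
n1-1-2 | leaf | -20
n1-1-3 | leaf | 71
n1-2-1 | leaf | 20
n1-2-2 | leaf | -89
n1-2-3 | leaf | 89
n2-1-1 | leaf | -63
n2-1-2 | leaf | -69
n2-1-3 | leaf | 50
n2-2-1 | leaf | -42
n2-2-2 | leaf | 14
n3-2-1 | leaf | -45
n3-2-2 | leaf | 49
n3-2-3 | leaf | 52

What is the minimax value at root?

n1-1 (MAX): max(-99, -20, 71) = 71
n1-2 (MAX): max(20, -89, 89) = 89
n1 (MIN): min(71, 89) = 71
n2-1 (MAX): max(-63, -69, 50) = 50
n2-2 (MAX): max(-42, 14) = 14
n2 (MIN): min(50, 14) = 14
n3-2 (MAX): max(-45, 49, 52) = 52
n3 (MIN): min(29, 52) = 29
root (MAX): max(71, 14, 29) = 71

71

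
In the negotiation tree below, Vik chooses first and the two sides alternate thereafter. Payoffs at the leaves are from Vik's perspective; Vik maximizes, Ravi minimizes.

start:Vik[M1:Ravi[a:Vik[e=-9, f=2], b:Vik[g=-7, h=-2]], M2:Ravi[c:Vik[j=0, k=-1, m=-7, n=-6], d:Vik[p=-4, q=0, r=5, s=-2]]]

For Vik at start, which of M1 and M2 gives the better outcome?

a (Vik): max(-9, 2) = 2
b (Vik): max(-7, -2) = -2
M1 (Ravi): min(2, -2) = -2
c (Vik): max(0, -1, -7, -6) = 0
d (Vik): max(-4, 0, 5, -2) = 5
M2 (Ravi): min(0, 5) = 0
Vik prefers the higher value; M1=-2, M2=0. M2 is better since 0 > -2.

M2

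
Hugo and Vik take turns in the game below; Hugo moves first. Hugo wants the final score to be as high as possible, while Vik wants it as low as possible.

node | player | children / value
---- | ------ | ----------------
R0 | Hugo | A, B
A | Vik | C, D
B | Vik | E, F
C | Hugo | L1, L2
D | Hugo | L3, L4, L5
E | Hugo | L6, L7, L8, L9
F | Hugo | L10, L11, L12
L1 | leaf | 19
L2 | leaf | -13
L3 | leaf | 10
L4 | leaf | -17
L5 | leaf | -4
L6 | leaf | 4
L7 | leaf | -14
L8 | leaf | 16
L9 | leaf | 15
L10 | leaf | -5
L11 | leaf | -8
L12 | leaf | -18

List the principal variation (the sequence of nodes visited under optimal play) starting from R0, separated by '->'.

R0 -> A -> D -> L3

C (Hugo): max(19, -13) = 19
D (Hugo): max(10, -17, -4) = 10
A (Vik): min(19, 10) = 10
E (Hugo): max(4, -14, 16, 15) = 16
F (Hugo): max(-5, -8, -18) = -5
B (Vik): min(16, -5) = -5
R0 (Hugo): max(10, -5) = 10
At R0, Hugo picks A (highest: 10).
At A, Vik picks D (lowest: 10).
At D, Hugo picks L3 (highest: 10).
Terminal value 10.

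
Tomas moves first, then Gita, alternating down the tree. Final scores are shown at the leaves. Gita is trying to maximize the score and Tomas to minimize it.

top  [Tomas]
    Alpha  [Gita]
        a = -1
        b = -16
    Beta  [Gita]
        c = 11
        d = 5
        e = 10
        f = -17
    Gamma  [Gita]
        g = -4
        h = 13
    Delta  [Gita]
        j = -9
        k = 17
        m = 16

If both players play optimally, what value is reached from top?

Alpha (Gita): max(-1, -16) = -1
Beta (Gita): max(11, 5, 10, -17) = 11
Gamma (Gita): max(-4, 13) = 13
Delta (Gita): max(-9, 17, 16) = 17
top (Tomas): min(-1, 11, 13, 17) = -1

-1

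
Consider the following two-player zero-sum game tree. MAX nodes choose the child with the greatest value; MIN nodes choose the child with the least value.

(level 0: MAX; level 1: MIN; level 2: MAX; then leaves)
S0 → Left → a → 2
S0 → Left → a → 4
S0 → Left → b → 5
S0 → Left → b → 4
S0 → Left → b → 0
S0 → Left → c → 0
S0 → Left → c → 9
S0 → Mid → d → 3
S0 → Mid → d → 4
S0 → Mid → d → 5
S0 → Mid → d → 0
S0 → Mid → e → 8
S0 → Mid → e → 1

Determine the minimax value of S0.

5

a (MAX): max(2, 4) = 4
b (MAX): max(5, 4, 0) = 5
c (MAX): max(0, 9) = 9
Left (MIN): min(4, 5, 9) = 4
d (MAX): max(3, 4, 5, 0) = 5
e (MAX): max(8, 1) = 8
Mid (MIN): min(5, 8) = 5
S0 (MAX): max(4, 5) = 5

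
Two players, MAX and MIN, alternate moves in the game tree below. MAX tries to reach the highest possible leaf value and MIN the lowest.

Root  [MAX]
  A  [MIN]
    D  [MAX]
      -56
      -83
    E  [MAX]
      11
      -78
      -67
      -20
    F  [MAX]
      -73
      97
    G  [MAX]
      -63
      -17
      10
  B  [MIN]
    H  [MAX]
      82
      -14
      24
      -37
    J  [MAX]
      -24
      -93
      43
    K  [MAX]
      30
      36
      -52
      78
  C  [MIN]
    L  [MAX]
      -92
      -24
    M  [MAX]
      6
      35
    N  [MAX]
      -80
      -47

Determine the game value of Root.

43

D (MAX): max(-56, -83) = -56
E (MAX): max(11, -78, -67, -20) = 11
F (MAX): max(-73, 97) = 97
G (MAX): max(-63, -17, 10) = 10
A (MIN): min(-56, 11, 97, 10) = -56
H (MAX): max(82, -14, 24, -37) = 82
J (MAX): max(-24, -93, 43) = 43
K (MAX): max(30, 36, -52, 78) = 78
B (MIN): min(82, 43, 78) = 43
L (MAX): max(-92, -24) = -24
M (MAX): max(6, 35) = 35
N (MAX): max(-80, -47) = -47
C (MIN): min(-24, 35, -47) = -47
Root (MAX): max(-56, 43, -47) = 43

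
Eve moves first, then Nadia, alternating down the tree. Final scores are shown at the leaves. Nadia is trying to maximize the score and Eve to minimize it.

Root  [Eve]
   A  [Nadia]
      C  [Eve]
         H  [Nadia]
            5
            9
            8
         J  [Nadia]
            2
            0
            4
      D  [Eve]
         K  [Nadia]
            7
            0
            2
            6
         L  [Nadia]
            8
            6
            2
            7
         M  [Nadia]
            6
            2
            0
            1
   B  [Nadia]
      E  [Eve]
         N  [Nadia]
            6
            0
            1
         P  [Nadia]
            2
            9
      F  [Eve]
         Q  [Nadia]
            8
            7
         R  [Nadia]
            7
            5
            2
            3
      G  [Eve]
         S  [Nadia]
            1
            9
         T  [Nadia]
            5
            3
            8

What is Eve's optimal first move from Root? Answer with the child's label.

A

H (Nadia): max(5, 9, 8) = 9
J (Nadia): max(2, 0, 4) = 4
C (Eve): min(9, 4) = 4
K (Nadia): max(7, 0, 2, 6) = 7
L (Nadia): max(8, 6, 2, 7) = 8
M (Nadia): max(6, 2, 0, 1) = 6
D (Eve): min(7, 8, 6) = 6
A (Nadia): max(4, 6) = 6
N (Nadia): max(6, 0, 1) = 6
P (Nadia): max(2, 9) = 9
E (Eve): min(6, 9) = 6
Q (Nadia): max(8, 7) = 8
R (Nadia): max(7, 5, 2, 3) = 7
F (Eve): min(8, 7) = 7
S (Nadia): max(1, 9) = 9
T (Nadia): max(5, 3, 8) = 8
G (Eve): min(9, 8) = 8
B (Nadia): max(6, 7, 8) = 8
Root (Eve): min(6, 8) = 6
Eve at Root wants the lowest of {A=6, B=8}, so chooses A.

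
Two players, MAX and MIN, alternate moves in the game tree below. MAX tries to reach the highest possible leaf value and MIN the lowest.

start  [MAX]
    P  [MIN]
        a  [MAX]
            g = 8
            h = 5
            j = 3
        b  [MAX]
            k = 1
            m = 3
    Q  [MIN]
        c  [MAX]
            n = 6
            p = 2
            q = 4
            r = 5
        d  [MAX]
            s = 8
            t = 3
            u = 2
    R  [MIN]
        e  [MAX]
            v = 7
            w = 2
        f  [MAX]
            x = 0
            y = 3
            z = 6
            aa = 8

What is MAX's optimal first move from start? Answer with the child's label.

a (MAX): max(8, 5, 3) = 8
b (MAX): max(1, 3) = 3
P (MIN): min(8, 3) = 3
c (MAX): max(6, 2, 4, 5) = 6
d (MAX): max(8, 3, 2) = 8
Q (MIN): min(6, 8) = 6
e (MAX): max(7, 2) = 7
f (MAX): max(0, 3, 6, 8) = 8
R (MIN): min(7, 8) = 7
start (MAX): max(3, 6, 7) = 7
MAX at start wants the highest of {P=3, Q=6, R=7}, so chooses R.

R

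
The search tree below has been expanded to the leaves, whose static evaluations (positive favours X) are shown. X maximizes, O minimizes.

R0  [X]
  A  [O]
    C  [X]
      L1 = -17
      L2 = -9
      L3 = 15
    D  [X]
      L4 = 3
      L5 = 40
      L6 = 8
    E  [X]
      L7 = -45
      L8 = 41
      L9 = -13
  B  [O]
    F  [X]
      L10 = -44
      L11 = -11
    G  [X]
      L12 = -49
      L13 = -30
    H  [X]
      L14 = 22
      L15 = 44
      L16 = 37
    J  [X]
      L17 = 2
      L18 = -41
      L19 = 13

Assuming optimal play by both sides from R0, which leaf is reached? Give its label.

C (X): max(-17, -9, 15) = 15
D (X): max(3, 40, 8) = 40
E (X): max(-45, 41, -13) = 41
A (O): min(15, 40, 41) = 15
F (X): max(-44, -11) = -11
G (X): max(-49, -30) = -30
H (X): max(22, 44, 37) = 44
J (X): max(2, -41, 13) = 13
B (O): min(-11, -30, 44, 13) = -30
R0 (X): max(15, -30) = 15
At R0, X picks A (highest: 15).
At A, O picks C (lowest: 15).
At C, X picks L3 (highest: 15).
Terminal value 15.

L3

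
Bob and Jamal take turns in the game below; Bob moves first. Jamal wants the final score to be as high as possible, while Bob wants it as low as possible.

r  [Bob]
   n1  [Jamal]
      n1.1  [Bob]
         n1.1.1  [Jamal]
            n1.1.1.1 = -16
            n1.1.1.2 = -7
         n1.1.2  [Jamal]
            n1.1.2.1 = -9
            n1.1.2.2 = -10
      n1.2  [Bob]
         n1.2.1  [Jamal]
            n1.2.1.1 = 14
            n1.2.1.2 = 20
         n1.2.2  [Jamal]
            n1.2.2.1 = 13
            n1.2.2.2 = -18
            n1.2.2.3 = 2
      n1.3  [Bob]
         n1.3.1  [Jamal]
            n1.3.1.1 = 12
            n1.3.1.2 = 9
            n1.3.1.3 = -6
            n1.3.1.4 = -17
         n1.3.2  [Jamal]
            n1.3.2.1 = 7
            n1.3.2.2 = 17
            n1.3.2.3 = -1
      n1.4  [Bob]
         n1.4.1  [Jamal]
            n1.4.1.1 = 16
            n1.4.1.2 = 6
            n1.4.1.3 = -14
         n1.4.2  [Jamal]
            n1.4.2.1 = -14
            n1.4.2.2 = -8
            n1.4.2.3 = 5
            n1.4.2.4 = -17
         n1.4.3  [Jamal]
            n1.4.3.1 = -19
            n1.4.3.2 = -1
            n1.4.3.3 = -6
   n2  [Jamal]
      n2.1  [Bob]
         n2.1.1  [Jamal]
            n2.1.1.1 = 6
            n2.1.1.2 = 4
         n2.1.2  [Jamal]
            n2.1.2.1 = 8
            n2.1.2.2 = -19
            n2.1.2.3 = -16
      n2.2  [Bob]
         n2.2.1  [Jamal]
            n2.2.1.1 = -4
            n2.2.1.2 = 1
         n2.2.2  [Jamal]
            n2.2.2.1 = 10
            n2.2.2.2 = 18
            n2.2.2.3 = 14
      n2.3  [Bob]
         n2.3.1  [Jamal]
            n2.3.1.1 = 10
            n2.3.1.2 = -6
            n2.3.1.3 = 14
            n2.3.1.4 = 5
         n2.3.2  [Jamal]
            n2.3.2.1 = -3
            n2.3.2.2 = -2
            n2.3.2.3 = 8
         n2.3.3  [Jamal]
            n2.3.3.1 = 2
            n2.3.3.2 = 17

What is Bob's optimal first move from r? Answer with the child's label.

n1.1.1 (Jamal): max(-16, -7) = -7
n1.1.2 (Jamal): max(-9, -10) = -9
n1.1 (Bob): min(-7, -9) = -9
n1.2.1 (Jamal): max(14, 20) = 20
n1.2.2 (Jamal): max(13, -18, 2) = 13
n1.2 (Bob): min(20, 13) = 13
n1.3.1 (Jamal): max(12, 9, -6, -17) = 12
n1.3.2 (Jamal): max(7, 17, -1) = 17
n1.3 (Bob): min(12, 17) = 12
n1.4.1 (Jamal): max(16, 6, -14) = 16
n1.4.2 (Jamal): max(-14, -8, 5, -17) = 5
n1.4.3 (Jamal): max(-19, -1, -6) = -1
n1.4 (Bob): min(16, 5, -1) = -1
n1 (Jamal): max(-9, 13, 12, -1) = 13
n2.1.1 (Jamal): max(6, 4) = 6
n2.1.2 (Jamal): max(8, -19, -16) = 8
n2.1 (Bob): min(6, 8) = 6
n2.2.1 (Jamal): max(-4, 1) = 1
n2.2.2 (Jamal): max(10, 18, 14) = 18
n2.2 (Bob): min(1, 18) = 1
n2.3.1 (Jamal): max(10, -6, 14, 5) = 14
n2.3.2 (Jamal): max(-3, -2, 8) = 8
n2.3.3 (Jamal): max(2, 17) = 17
n2.3 (Bob): min(14, 8, 17) = 8
n2 (Jamal): max(6, 1, 8) = 8
r (Bob): min(13, 8) = 8
Bob at r wants the lowest of {n1=13, n2=8}, so chooses n2.

n2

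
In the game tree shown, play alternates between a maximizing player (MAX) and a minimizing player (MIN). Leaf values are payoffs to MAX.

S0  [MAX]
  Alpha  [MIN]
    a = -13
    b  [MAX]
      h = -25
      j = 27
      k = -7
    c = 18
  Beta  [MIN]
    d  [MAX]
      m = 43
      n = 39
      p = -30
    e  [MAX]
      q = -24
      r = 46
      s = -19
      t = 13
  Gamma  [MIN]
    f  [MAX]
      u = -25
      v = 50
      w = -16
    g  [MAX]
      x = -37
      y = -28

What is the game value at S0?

b (MAX): max(-25, 27, -7) = 27
Alpha (MIN): min(-13, 27, 18) = -13
d (MAX): max(43, 39, -30) = 43
e (MAX): max(-24, 46, -19, 13) = 46
Beta (MIN): min(43, 46) = 43
f (MAX): max(-25, 50, -16) = 50
g (MAX): max(-37, -28) = -28
Gamma (MIN): min(50, -28) = -28
S0 (MAX): max(-13, 43, -28) = 43

43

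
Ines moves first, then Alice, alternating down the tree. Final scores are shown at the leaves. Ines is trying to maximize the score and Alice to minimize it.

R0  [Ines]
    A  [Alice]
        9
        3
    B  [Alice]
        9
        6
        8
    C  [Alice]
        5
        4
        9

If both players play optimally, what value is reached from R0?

6

A (Alice): min(9, 3) = 3
B (Alice): min(9, 6, 8) = 6
C (Alice): min(5, 4, 9) = 4
R0 (Ines): max(3, 6, 4) = 6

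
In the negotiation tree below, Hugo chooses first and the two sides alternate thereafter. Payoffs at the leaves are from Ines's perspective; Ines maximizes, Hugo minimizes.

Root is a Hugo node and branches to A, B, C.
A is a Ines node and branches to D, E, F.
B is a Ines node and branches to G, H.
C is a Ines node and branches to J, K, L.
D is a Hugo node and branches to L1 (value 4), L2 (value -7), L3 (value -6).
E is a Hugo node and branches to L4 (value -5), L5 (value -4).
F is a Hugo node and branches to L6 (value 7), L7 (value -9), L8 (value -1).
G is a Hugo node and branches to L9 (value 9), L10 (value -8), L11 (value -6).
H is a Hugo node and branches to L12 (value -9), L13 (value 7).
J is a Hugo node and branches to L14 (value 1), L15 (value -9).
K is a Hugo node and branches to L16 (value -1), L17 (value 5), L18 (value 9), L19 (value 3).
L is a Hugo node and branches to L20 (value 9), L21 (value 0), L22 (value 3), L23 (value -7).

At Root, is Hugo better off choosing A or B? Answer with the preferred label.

D (Hugo): min(4, -7, -6) = -7
E (Hugo): min(-5, -4) = -5
F (Hugo): min(7, -9, -1) = -9
A (Ines): max(-7, -5, -9) = -5
G (Hugo): min(9, -8, -6) = -8
H (Hugo): min(-9, 7) = -9
B (Ines): max(-8, -9) = -8
Hugo prefers the lower value; A=-5, B=-8. B is better since -8 < -5.

B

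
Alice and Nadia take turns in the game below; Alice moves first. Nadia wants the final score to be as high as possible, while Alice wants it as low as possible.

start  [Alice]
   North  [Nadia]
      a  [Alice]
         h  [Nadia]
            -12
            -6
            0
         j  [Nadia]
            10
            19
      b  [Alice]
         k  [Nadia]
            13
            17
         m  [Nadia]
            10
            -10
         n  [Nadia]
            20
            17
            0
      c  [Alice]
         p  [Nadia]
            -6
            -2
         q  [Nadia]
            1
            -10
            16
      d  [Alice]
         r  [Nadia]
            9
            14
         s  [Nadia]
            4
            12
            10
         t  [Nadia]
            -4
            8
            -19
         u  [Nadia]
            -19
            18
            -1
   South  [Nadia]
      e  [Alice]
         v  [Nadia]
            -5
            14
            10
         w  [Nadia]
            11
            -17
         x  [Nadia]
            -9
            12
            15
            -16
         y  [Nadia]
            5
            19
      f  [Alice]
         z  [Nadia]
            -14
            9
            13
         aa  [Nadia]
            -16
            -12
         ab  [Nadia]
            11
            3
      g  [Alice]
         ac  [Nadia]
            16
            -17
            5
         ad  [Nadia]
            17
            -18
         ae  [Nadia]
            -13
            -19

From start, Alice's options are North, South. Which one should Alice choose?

North

h (Nadia): max(-12, -6, 0) = 0
j (Nadia): max(10, 19) = 19
a (Alice): min(0, 19) = 0
k (Nadia): max(13, 17) = 17
m (Nadia): max(10, -10) = 10
n (Nadia): max(20, 17, 0) = 20
b (Alice): min(17, 10, 20) = 10
p (Nadia): max(-6, -2) = -2
q (Nadia): max(1, -10, 16) = 16
c (Alice): min(-2, 16) = -2
r (Nadia): max(9, 14) = 14
s (Nadia): max(4, 12, 10) = 12
t (Nadia): max(-4, 8, -19) = 8
u (Nadia): max(-19, 18, -1) = 18
d (Alice): min(14, 12, 8, 18) = 8
North (Nadia): max(0, 10, -2, 8) = 10
v (Nadia): max(-5, 14, 10) = 14
w (Nadia): max(11, -17) = 11
x (Nadia): max(-9, 12, 15, -16) = 15
y (Nadia): max(5, 19) = 19
e (Alice): min(14, 11, 15, 19) = 11
z (Nadia): max(-14, 9, 13) = 13
aa (Nadia): max(-16, -12) = -12
ab (Nadia): max(11, 3) = 11
f (Alice): min(13, -12, 11) = -12
ac (Nadia): max(16, -17, 5) = 16
ad (Nadia): max(17, -18) = 17
ae (Nadia): max(-13, -19) = -13
g (Alice): min(16, 17, -13) = -13
South (Nadia): max(11, -12, -13) = 11
start (Alice): min(10, 11) = 10
Alice at start wants the lowest of {North=10, South=11}, so chooses North.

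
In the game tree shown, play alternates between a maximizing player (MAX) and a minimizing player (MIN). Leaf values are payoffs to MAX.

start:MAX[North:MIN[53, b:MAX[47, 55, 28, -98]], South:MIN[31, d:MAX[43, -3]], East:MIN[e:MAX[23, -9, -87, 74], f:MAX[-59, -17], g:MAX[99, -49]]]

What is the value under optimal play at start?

53

b (MAX): max(47, 55, 28, -98) = 55
North (MIN): min(53, 55) = 53
d (MAX): max(43, -3) = 43
South (MIN): min(31, 43) = 31
e (MAX): max(23, -9, -87, 74) = 74
f (MAX): max(-59, -17) = -17
g (MAX): max(99, -49) = 99
East (MIN): min(74, -17, 99) = -17
start (MAX): max(53, 31, -17) = 53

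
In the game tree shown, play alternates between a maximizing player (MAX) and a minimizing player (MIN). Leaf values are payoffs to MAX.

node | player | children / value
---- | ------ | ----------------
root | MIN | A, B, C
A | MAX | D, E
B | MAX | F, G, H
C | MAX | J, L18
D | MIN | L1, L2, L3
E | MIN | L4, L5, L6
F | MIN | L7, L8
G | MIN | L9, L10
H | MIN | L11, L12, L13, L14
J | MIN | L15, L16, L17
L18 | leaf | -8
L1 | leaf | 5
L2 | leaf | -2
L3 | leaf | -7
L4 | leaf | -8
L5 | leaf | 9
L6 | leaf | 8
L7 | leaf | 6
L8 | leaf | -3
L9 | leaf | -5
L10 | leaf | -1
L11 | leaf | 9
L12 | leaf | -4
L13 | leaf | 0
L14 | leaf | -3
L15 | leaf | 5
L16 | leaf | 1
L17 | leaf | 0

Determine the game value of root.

D (MIN): min(5, -2, -7) = -7
E (MIN): min(-8, 9, 8) = -8
A (MAX): max(-7, -8) = -7
F (MIN): min(6, -3) = -3
G (MIN): min(-5, -1) = -5
H (MIN): min(9, -4, 0, -3) = -4
B (MAX): max(-3, -5, -4) = -3
J (MIN): min(5, 1, 0) = 0
C (MAX): max(0, -8) = 0
root (MIN): min(-7, -3, 0) = -7

-7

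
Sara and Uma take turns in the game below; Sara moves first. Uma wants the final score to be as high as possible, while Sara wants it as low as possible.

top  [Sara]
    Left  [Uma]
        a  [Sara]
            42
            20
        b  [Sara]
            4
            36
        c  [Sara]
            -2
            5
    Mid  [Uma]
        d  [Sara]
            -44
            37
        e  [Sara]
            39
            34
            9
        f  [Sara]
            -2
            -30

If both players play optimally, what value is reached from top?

a (Sara): min(42, 20) = 20
b (Sara): min(4, 36) = 4
c (Sara): min(-2, 5) = -2
Left (Uma): max(20, 4, -2) = 20
d (Sara): min(-44, 37) = -44
e (Sara): min(39, 34, 9) = 9
f (Sara): min(-2, -30) = -30
Mid (Uma): max(-44, 9, -30) = 9
top (Sara): min(20, 9) = 9

9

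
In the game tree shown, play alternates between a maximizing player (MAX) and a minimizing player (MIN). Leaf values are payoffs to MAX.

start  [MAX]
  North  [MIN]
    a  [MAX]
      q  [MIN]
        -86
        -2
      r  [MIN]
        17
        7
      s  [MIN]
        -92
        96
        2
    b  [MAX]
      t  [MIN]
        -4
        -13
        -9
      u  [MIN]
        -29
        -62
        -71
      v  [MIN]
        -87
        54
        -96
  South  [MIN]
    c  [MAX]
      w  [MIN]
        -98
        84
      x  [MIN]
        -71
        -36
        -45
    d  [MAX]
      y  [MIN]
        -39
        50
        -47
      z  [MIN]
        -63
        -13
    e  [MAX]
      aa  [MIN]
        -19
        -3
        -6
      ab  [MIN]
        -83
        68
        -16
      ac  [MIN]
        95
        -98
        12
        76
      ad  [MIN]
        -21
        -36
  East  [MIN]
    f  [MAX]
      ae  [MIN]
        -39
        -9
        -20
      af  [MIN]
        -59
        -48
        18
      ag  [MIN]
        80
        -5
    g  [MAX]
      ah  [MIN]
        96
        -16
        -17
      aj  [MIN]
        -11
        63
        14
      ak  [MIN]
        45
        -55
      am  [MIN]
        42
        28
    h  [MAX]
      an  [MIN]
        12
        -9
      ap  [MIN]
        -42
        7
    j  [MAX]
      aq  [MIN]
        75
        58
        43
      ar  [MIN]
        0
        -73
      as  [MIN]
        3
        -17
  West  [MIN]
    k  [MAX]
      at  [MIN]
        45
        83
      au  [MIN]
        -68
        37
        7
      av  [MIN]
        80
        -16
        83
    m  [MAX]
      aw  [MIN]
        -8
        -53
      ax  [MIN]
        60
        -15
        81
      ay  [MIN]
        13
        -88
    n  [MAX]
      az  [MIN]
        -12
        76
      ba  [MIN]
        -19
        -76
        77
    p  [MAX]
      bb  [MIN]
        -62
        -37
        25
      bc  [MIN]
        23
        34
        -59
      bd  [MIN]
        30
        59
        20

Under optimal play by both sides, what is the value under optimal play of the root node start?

-9

q (MIN): min(-86, -2) = -86
r (MIN): min(17, 7) = 7
s (MIN): min(-92, 96, 2) = -92
a (MAX): max(-86, 7, -92) = 7
t (MIN): min(-4, -13, -9) = -13
u (MIN): min(-29, -62, -71) = -71
v (MIN): min(-87, 54, -96) = -96
b (MAX): max(-13, -71, -96) = -13
North (MIN): min(7, -13) = -13
w (MIN): min(-98, 84) = -98
x (MIN): min(-71, -36, -45) = -71
c (MAX): max(-98, -71) = -71
y (MIN): min(-39, 50, -47) = -47
z (MIN): min(-63, -13) = -63
d (MAX): max(-47, -63) = -47
aa (MIN): min(-19, -3, -6) = -19
ab (MIN): min(-83, 68, -16) = -83
ac (MIN): min(95, -98, 12, 76) = -98
ad (MIN): min(-21, -36) = -36
e (MAX): max(-19, -83, -98, -36) = -19
South (MIN): min(-71, -47, -19) = -71
ae (MIN): min(-39, -9, -20) = -39
af (MIN): min(-59, -48, 18) = -59
ag (MIN): min(80, -5) = -5
f (MAX): max(-39, -59, -5) = -5
ah (MIN): min(96, -16, -17) = -17
aj (MIN): min(-11, 63, 14) = -11
ak (MIN): min(45, -55) = -55
am (MIN): min(42, 28) = 28
g (MAX): max(-17, -11, -55, 28) = 28
an (MIN): min(12, -9) = -9
ap (MIN): min(-42, 7) = -42
h (MAX): max(-9, -42) = -9
aq (MIN): min(75, 58, 43) = 43
ar (MIN): min(0, -73) = -73
as (MIN): min(3, -17) = -17
j (MAX): max(43, -73, -17) = 43
East (MIN): min(-5, 28, -9, 43) = -9
at (MIN): min(45, 83) = 45
au (MIN): min(-68, 37, 7) = -68
av (MIN): min(80, -16, 83) = -16
k (MAX): max(45, -68, -16) = 45
aw (MIN): min(-8, -53) = -53
ax (MIN): min(60, -15, 81) = -15
ay (MIN): min(13, -88) = -88
m (MAX): max(-53, -15, -88) = -15
az (MIN): min(-12, 76) = -12
ba (MIN): min(-19, -76, 77) = -76
n (MAX): max(-12, -76) = -12
bb (MIN): min(-62, -37, 25) = -62
bc (MIN): min(23, 34, -59) = -59
bd (MIN): min(30, 59, 20) = 20
p (MAX): max(-62, -59, 20) = 20
West (MIN): min(45, -15, -12, 20) = -15
start (MAX): max(-13, -71, -9, -15) = -9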